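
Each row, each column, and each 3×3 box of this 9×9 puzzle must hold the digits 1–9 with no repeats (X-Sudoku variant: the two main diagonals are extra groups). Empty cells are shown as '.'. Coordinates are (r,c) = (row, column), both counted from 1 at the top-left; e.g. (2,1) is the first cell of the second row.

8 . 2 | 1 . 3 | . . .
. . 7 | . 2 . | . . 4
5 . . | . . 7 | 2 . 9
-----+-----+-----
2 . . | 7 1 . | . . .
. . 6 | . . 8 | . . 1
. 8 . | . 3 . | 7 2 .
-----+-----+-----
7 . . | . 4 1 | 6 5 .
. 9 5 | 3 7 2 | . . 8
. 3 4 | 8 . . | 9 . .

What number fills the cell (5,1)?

(1,7) = 5 (sole candidate).
(2,2) = 1 (sole candidate).
(3,3) = 3 (sole candidate).
(4,3) = 9 (sole candidate).
(5,5) = 5 (sole candidate).
(6,3) = 1 (sole candidate).
(7,2) = 2 (sole candidate).
(7,3) = 8 (sole candidate).
(7,4) = 9 (sole candidate).
(7,9) = 3 (sole candidate).
(8,8) = 4 (sole candidate).
(9,5) = 6 (sole candidate).
(9,6) = 5 (sole candidate).
(9,9) = 2 (sole candidate).
(1,5) = 9 (sole candidate).
(2,6) = 6 (sole candidate).
(2,8) = 3 (sole candidate).
(3,4) = 4 (sole candidate).
(3,5) = 8 (sole candidate).
(4,6) = 4 (sole candidate).
(5,4) = 2 (sole candidate).
(5,8) = 9 (sole candidate).
(6,1) = 4 (sole candidate).
(6,4) = 6 (sole candidate).
(6,6) = 9 (sole candidate).
(6,9) = 5 (sole candidate).
(8,7) = 1 (sole candidate).
(9,1) = 1 (sole candidate).
(9,8) = 7 (sole candidate).
(1,8) = 6 (sole candidate).
(1,9) = 7 (sole candidate).
(2,1) = 9 (sole candidate).
(2,4) = 5 (sole candidate).
(2,7) = 8 (sole candidate).
(3,2) = 6 (sole candidate).
(3,8) = 1 (sole candidate).
(4,2) = 5 (sole candidate).
(4,7) = 3 (sole candidate).
(4,8) = 8 (sole candidate).
(4,9) = 6 (sole candidate).
(5,1) = 3: row 5 has {1,2,5,6,8,9}; col 1 has {1,2,4,5,7,8,9}; box has {1,2,4,5,6,8,9} → only 3 remains.

3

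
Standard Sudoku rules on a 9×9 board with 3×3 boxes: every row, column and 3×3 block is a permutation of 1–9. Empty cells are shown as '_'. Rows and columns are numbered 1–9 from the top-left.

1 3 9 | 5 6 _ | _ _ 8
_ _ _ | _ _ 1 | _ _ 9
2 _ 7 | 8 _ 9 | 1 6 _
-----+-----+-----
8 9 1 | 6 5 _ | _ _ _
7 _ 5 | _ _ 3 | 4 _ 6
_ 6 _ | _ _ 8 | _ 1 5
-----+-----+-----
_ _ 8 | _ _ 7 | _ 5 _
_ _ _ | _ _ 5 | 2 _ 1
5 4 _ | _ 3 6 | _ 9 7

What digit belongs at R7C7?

R1C7 = 7: row 1 has {1,3,5,6,8,9}; col 7 has {1,2,4}; box has {1,6,8,9} → only 7 remains.
R3C2 = 5: row 3 has {1,2,6,7,8,9}; col 2 has {3,4,6,9}; box has {1,2,3,7,9} → only 5 remains.
R3C5 = 4: row 3 has {1,2,5,6,7,8,9}; col 5 has {3,5,6}; box has {1,5,6,8,9} → only 4 remains.
R3C9 = 3: row 3 has {1,2,4,5,6,7,8,9}; col 9 has {1,5,6,7,8,9}; box has {1,6,7,8,9} → only 3 remains.
R4C7 = 3: row 4 has {1,5,6,8,9}; col 7 has {1,2,4,7}; box has {1,4,5,6} → only 3 remains.
R4C9 = 2: row 4 has {1,3,5,6,8,9}; col 9 has {1,3,5,6,7,8,9}; box has {1,3,4,5,6} → only 2 remains.
R5C2 = 2: row 5 has {3,4,5,6,7}; col 2 has {3,4,5,6,9}; box has {1,5,6,7,8,9} → only 2 remains.
R5C8 = 8: row 5 has {2,3,4,5,6,7}; col 8 has {1,5,6,9}; box has {1,2,3,4,5,6} → only 8 remains.
R6C7 = 9: row 6 has {1,5,6,8}; col 7 has {1,2,3,4,7}; box has {1,2,3,4,5,6,8} → only 9 remains.
R7C2 = 1: row 7 has {5,7,8}; col 2 has {2,3,4,5,6,9}; box has {4,5,8} → only 1 remains.
R7C7 = 6: row 7 has {1,5,7,8}; col 7 has {1,2,3,4,7,9}; box has {1,2,5,7,9} → only 6 remains.

6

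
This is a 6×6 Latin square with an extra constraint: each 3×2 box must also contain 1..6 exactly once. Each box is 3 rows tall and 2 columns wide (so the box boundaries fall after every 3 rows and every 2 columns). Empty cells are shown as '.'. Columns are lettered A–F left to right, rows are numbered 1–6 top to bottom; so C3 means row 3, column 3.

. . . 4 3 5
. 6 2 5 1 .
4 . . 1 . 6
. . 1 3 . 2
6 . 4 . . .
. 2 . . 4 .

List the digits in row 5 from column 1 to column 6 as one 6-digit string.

634251

B1 = 1 (sole candidate).
C1 = 6 (sole candidate).
A2 = 3 (sole candidate).
F2 = 4 (sole candidate).
B3 = 5 (sole candidate).
C3 = 3 (sole candidate).
E3 = 2 (sole candidate).
A4 = 5 (sole candidate).
B4 = 4 (sole candidate).
E4 = 6 (sole candidate).
B5 = 3: row 5 has {4,6}; col 2 has {1,2,4,5,6}; box has {2,4,5,6} → only 3 remains.
D5 = 2: row 5 has {3,4,6}; col 4 has {1,3,4,5}; box has {1,3,4} → only 2 remains.
E5 = 5: row 5 has {2,3,4,6}; col 5 has {1,2,3,4,6}; box has {2,4,6} → only 5 remains.
F5 = 1: row 5 has {2,3,4,5,6}; col 6 has {2,4,5,6}; box has {2,4,5,6} → only 1 remains.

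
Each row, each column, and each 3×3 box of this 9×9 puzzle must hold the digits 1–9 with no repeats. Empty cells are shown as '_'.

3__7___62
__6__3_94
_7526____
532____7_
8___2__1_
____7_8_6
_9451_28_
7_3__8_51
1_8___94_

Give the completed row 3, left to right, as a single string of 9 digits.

row 2, column 1 = 2: row 2 has {3,4,6,9}; col 1 has {1,3,5,7,8}; box has {3,5,6,7} → only 2 remains.
row 3, column 8 = 3: row 3 has {2,5,6,7}; col 8 has {1,4,5,6,7,8,9}; box has {2,4,6,9} → only 3 remains.
row 3, column 9 = 8: row 3 has {2,3,5,6,7}; col 9 has {1,2,4,6}; box has {2,3,4,6,9} → only 8 remains.
row 4, column 7 = 4: row 4 has {2,3,5,7}; col 7 has {2,8,9}; box has {1,6,7,8} → only 4 remains.
row 4, column 9 = 9: row 4 has {2,3,4,5,7}; col 9 has {1,2,4,6,8}; box has {1,4,6,7,8} → only 9 remains.
row 6, column 8 = 2: row 6 has {6,7,8}; col 8 has {1,3,4,5,6,7,8,9}; box has {1,4,6,7,8,9} → only 2 remains.
row 7, column 1 = 6: row 7 has {1,2,4,5,8,9}; col 1 has {1,2,3,5,7,8}; box has {1,3,4,7,8,9} → only 6 remains.
row 7, column 6 = 7: row 7 has {1,2,4,5,6,8,9}; col 6 has {3,8}; box has {1,5,8} → only 7 remains.
row 7, column 9 = 3: row 7 has {1,2,4,5,6,7,8,9}; col 9 has {1,2,4,6,8,9}; box has {1,2,4,5,8,9} → only 3 remains.
row 8, column 2 = 2: row 8 has {1,3,5,7,8}; col 2 has {3,7,9}; box has {1,3,4,6,7,8,9} → only 2 remains.
row 8, column 7 = 6: row 8 has {1,2,3,5,7,8}; col 7 has {2,4,8,9}; box has {1,2,3,4,5,8,9} → only 6 remains.
row 9, column 2 = 5: row 9 has {1,4,8,9}; col 2 has {2,3,7,9}; box has {1,2,3,4,6,7,8,9} → only 5 remains.
row 9, column 5 = 3: row 9 has {1,4,5,8,9}; col 5 has {1,2,6,7}; box has {1,5,7,8} → only 3 remains.
row 9, column 9 = 7: row 9 has {1,3,4,5,8,9}; col 9 has {1,2,3,4,6,8,9}; box has {1,2,3,4,5,6,8,9} → only 7 remains.
row 3, column 7 = 1: row 3 has {2,3,5,6,7,8}; col 7 has {2,4,6,8,9}; box has {2,3,4,6,8,9} → only 1 remains.
row 4, column 5 = 8: row 4 has {2,3,4,5,7,9}; col 5 has {1,2,3,6,7}; box has {2,7} → only 8 remains.
row 5, column 9 = 5: row 5 has {1,2,8}; col 9 has {1,2,3,4,6,7,8,9}; box has {1,2,4,6,7,8,9} → only 5 remains.
row 9, column 4 = 6: row 9 has {1,3,4,5,7,8,9}; col 4 has {2,5,7}; box has {1,3,5,7,8} → only 6 remains.
row 9, column 6 = 2: row 9 has {1,3,4,5,6,7,8,9}; col 6 has {3,7,8}; box has {1,3,5,6,7,8} → only 2 remains.
row 1, column 7 = 5: row 1 has {2,3,6,7}; col 7 has {1,2,4,6,8,9}; box has {1,2,3,4,6,8,9} → only 5 remains.
row 2, column 5 = 5: row 2 has {2,3,4,6,9}; col 5 has {1,2,3,6,7,8}; box has {2,3,6,7} → only 5 remains.
row 2, column 7 = 7: row 2 has {2,3,4,5,6,9}; col 7 has {1,2,4,5,6,8,9}; box has {1,2,3,4,5,6,8,9} → only 7 remains.
row 4, column 4 = 1: row 4 has {2,3,4,5,7,8,9}; col 4 has {2,5,6,7}; box has {2,7,8} → only 1 remains.
row 4, column 6 = 6: row 4 has {1,2,3,4,5,7,8,9}; col 6 has {2,3,7,8}; box has {1,2,7,8} → only 6 remains.
row 5, column 7 = 3: row 5 has {1,2,5,8}; col 7 has {1,2,4,5,6,7,8,9}; box has {1,2,4,5,6,7,8,9} → only 3 remains.
row 2, column 4 = 8: row 2 has {2,3,4,5,6,7,9}; col 4 has {1,2,5,6,7}; box has {2,3,5,6,7} → only 8 remains.
row 2, column 2 = 1: row 2 has {2,3,4,5,6,7,8,9}; col 2 has {2,3,5,7,9}; box has {2,3,5,6,7} → only 1 remains.
row 6, column 2 = 4: row 6 has {2,6,7,8}; col 2 has {1,2,3,5,7,9}; box has {2,3,5,8} → only 4 remains.
row 1, column 2 = 8: row 1 has {2,3,5,6,7}; col 2 has {1,2,3,4,5,7,9}; box has {1,2,3,5,6,7} → only 8 remains.
row 1, column 3 = 9: row 1 has {2,3,5,6,7,8}; col 3 has {2,3,4,5,6,8}; box has {1,2,3,5,6,7,8} → only 9 remains.
row 1, column 5 = 4: row 1 has {2,3,5,6,7,8,9}; col 5 has {1,2,3,5,6,7,8}; box has {2,3,5,6,7,8} → only 4 remains.
row 1, column 6 = 1: row 1 has {2,3,4,5,6,7,8,9}; col 6 has {2,3,6,7,8}; box has {2,3,4,5,6,7,8} → only 1 remains.
row 3, column 1 = 4: row 3 has {1,2,3,5,6,7,8}; col 1 has {1,2,3,5,6,7,8}; box has {1,2,3,5,6,7,8,9} → only 4 remains.
row 3, column 6 = 9: row 3 has {1,2,3,4,5,6,7,8}; col 6 has {1,2,3,6,7,8}; box has {1,2,3,4,5,6,7,8} → only 9 remains.

475269138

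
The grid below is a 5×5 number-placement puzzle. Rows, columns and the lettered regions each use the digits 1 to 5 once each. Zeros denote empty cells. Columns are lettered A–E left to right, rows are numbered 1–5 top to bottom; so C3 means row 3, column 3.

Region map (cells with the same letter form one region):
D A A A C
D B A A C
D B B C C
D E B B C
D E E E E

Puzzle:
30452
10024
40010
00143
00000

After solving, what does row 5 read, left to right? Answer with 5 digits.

B1 = 1: row 1 has {2,3,4,5}; col 2 has {}; region has {2,4,5} → only 1 remains.
C2 = 3: row 2 has {1,2,4}; col 3 has {1,4}; region has {1,2,4,5} → only 3 remains.
E3 = 5: row 3 has {1,4}; col 5 has {2,3,4}; region has {1,2,3,4} → only 5 remains.
D5 = 3: row 5 has {}; col 4 has {1,2,4,5}; region has {} → only 3 remains.
E5 = 1: row 5 has {3}; col 5 has {2,3,4,5}; region has {3} → only 1 remains.
B2 = 5: row 2 has {1,2,3,4}; col 2 has {1}; region has {1,4} → only 5 remains.
C3 = 2: row 3 has {1,4,5}; col 3 has {1,3,4}; region has {1,4,5} → only 2 remains.
B4 = 2: row 4 has {1,3,4}; col 2 has {1,5}; region has {1,3} → only 2 remains.
B5 = 4: row 5 has {1,3}; col 2 has {1,2,5}; region has {1,2,3} → only 4 remains.
C5 = 5: row 5 has {1,3,4}; col 3 has {1,2,3,4}; region has {1,2,3,4} → only 5 remains.
B3 = 3: row 3 has {1,2,4,5}; col 2 has {1,2,4,5}; region has {1,2,4,5} → only 3 remains.
A4 = 5: row 4 has {1,2,3,4}; col 1 has {1,3,4}; region has {1,3,4} → only 5 remains.
A5 = 2: row 5 has {1,3,4,5}; col 1 has {1,3,4,5}; region has {1,3,4,5} → only 2 remains.

24531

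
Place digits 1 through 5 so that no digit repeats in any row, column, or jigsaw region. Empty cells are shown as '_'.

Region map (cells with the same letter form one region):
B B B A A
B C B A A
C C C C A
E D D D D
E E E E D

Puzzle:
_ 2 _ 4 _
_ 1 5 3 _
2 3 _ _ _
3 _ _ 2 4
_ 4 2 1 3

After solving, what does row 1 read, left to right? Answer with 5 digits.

12345

row 1, column 1 = 1: row 1 has {2,4}; col 1 has {2,3}; region has {2,5} → only 1 remains.
row 1, column 3 = 3: row 1 has {1,2,4}; col 3 has {2,5}; region has {1,2,5} → only 3 remains.
row 1, column 5 = 5: row 1 has {1,2,3,4}; col 5 has {3,4}; region has {3,4} → only 5 remains.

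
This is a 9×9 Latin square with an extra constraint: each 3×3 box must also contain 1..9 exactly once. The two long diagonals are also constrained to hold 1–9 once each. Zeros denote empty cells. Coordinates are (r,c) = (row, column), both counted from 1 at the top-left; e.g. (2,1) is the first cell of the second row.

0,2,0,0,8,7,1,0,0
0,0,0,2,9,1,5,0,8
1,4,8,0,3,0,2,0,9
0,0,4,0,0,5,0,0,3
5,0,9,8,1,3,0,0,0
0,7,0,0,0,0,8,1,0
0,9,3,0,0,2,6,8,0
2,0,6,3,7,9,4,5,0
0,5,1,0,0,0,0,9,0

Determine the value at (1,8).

3

(1,3) = 5: row 1 has {1,2,7,8}; col 3 has {1,3,4,6,8,9}; box has {1,2,4,8} → only 5 remains.
(2,2) = 3: row 2 has {1,2,5,8,9}; col 2 has {2,4,5,7,9}; box has {1,2,4,5,8}; main diagonal has {1,5,6,8} → only 3 remains.
(2,3) = 7: row 2 has {1,2,3,5,8,9}; col 3 has {1,3,4,5,6,8,9}; box has {1,2,3,4,5,8} → only 7 remains.
(3,6) = 6: row 3 has {1,2,3,4,8,9}; col 6 has {1,2,3,5,7,9}; box has {1,2,3,7,8,9} → only 6 remains.
(3,8) = 7: row 3 has {1,2,3,4,6,8,9}; col 8 has {1,5,8,9}; box has {1,2,5,8,9} → only 7 remains.
(5,2) = 6: row 5 has {1,3,5,8,9}; col 2 has {2,3,4,5,7,9}; box has {4,5,7,9} → only 6 remains.
(5,7) = 7: row 5 has {1,3,5,6,8,9}; col 7 has {1,2,4,5,6,8}; box has {1,3,8} → only 7 remains.
(6,1) = 3: row 6 has {1,7,8}; col 1 has {1,2,5}; box has {4,5,6,7,9} → only 3 remains.
(6,3) = 2: row 6 has {1,3,7,8}; col 3 has {1,3,4,5,6,7,8,9}; box has {3,4,5,6,7,9} → only 2 remains.
(6,6) = 4: row 6 has {1,2,3,7,8}; col 6 has {1,2,3,5,6,7,9}; box has {1,3,5,8}; main diagonal has {1,3,5,6,8} → only 4 remains.
(8,2) = 8: row 8 has {2,3,4,5,6,7,9}; col 2 has {2,3,4,5,6,7,9}; box has {1,2,3,5,6,9}; anti-diagonal has {1,2,3,5} → only 8 remains.
(8,9) = 1: row 8 has {2,3,4,5,6,7,8,9}; col 9 has {3,8,9}; box has {4,5,6,8,9} → only 1 remains.
(9,6) = 8: row 9 has {1,5,9}; col 6 has {1,2,3,4,5,6,7,9}; box has {2,3,7,9} → only 8 remains.
(9,7) = 3: row 9 has {1,5,8,9}; col 7 has {1,2,4,5,6,7,8}; box has {1,4,5,6,8,9} → only 3 remains.
(1,1) = 9: row 1 has {1,2,5,7,8}; col 1 has {1,2,3,5}; box has {1,2,3,4,5,7,8}; main diagonal has {1,3,4,5,6,8} → only 9 remains.
(1,4) = 4: row 1 has {1,2,5,7,8,9}; col 4 has {2,3,8}; box has {1,2,3,6,7,8,9} → only 4 remains.
(1,9) = 6: row 1 has {1,2,4,5,7,8,9}; col 9 has {1,3,8,9}; box has {1,2,5,7,8,9}; anti-diagonal has {1,2,3,5,8} → only 6 remains.
(2,1) = 6: row 2 has {1,2,3,5,7,8,9}; col 1 has {1,2,3,5,9}; box has {1,2,3,4,5,7,8,9} → only 6 remains.
(2,8) = 4: row 2 has {1,2,3,5,6,7,8,9}; col 8 has {1,5,7,8,9}; box has {1,2,5,6,7,8,9}; anti-diagonal has {1,2,3,5,6,8} → only 4 remains.
(3,4) = 5: row 3 has {1,2,3,4,6,7,8,9}; col 4 has {2,3,4,8}; box has {1,2,3,4,6,7,8,9} → only 5 remains.
(4,1) = 8: row 4 has {3,4,5}; col 1 has {1,2,3,5,6,9}; box has {2,3,4,5,6,7,9} → only 8 remains.
(4,2) = 1: row 4 has {3,4,5,8}; col 2 has {2,3,4,5,6,7,8,9}; box has {2,3,4,5,6,7,8,9} → only 1 remains.
(4,4) = 7: row 4 has {1,3,4,5,8}; col 4 has {2,3,4,5,8}; box has {1,3,4,5,8}; main diagonal has {1,3,4,5,6,8,9} → only 7 remains.
(4,7) = 9: row 4 has {1,3,4,5,7,8}; col 7 has {1,2,3,4,5,6,7,8}; box has {1,3,7,8} → only 9 remains.
(5,8) = 2: row 5 has {1,3,5,6,7,8,9}; col 8 has {1,4,5,7,8,9}; box has {1,3,7,8,9} → only 2 remains.
(5,9) = 4: row 5 has {1,2,3,5,6,7,8,9}; col 9 has {1,3,6,8,9}; box has {1,2,3,7,8,9} → only 4 remains.
(6,4) = 9: row 6 has {1,2,3,4,7,8}; col 4 has {2,3,4,5,7,8}; box has {1,3,4,5,7,8}; anti-diagonal has {1,2,3,4,5,6,8} → only 9 remains.
(6,5) = 6: row 6 has {1,2,3,4,7,8,9}; col 5 has {1,3,7,8,9}; box has {1,3,4,5,7,8,9} → only 6 remains.
(6,9) = 5: row 6 has {1,2,3,4,6,7,8,9}; col 9 has {1,3,4,6,8,9}; box has {1,2,3,4,7,8,9} → only 5 remains.
(7,4) = 1: row 7 has {2,3,6,8,9}; col 4 has {2,3,4,5,7,8,9}; box has {2,3,7,8,9} → only 1 remains.
(7,9) = 7: row 7 has {1,2,3,6,8,9}; col 9 has {1,3,4,5,6,8,9}; box has {1,3,4,5,6,8,9} → only 7 remains.
(9,1) = 7: row 9 has {1,3,5,8,9}; col 1 has {1,2,3,5,6,8,9}; box has {1,2,3,5,6,8,9}; anti-diagonal has {1,2,3,4,5,6,8,9} → only 7 remains.
(9,4) = 6: row 9 has {1,3,5,7,8,9}; col 4 has {1,2,3,4,5,7,8,9}; box has {1,2,3,7,8,9} → only 6 remains.
(9,5) = 4: row 9 has {1,3,5,6,7,8,9}; col 5 has {1,3,6,7,8,9}; box has {1,2,3,6,7,8,9} → only 4 remains.
(9,9) = 2: row 9 has {1,3,4,5,6,7,8,9}; col 9 has {1,3,4,5,6,7,8,9}; box has {1,3,4,5,6,7,8,9}; main diagonal has {1,3,4,5,6,7,8,9} → only 2 remains.
(1,8) = 3: row 1 has {1,2,4,5,6,7,8,9}; col 8 has {1,2,4,5,7,8,9}; box has {1,2,4,5,6,7,8,9} → only 3 remains.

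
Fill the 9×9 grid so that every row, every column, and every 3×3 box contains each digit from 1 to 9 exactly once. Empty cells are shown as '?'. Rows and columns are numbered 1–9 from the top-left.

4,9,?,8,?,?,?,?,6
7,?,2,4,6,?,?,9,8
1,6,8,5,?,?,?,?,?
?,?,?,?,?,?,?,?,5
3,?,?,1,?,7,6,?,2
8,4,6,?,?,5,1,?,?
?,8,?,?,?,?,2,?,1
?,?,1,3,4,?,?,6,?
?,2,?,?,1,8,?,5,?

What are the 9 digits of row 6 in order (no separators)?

row 5, column 2 = 5 (sole candidate).
row 5, column 3 = 9 (sole candidate).
row 5, column 5 = 8 (sole candidate).
row 5, column 8 = 4 (sole candidate).
row 8, column 2 = 7 (sole candidate).
row 8, column 9 = 9 (sole candidate).
row 2, column 2 = 3 (sole candidate).
row 2, column 6 = 1 (sole candidate).
row 2, column 7 = 5 (sole candidate).
row 4, column 1 = 2 (sole candidate).
row 4, column 2 = 1 (sole candidate).
row 4, column 3 = 7 (sole candidate).
row 8, column 1 = 5 (sole candidate).
row 8, column 6 = 2 (sole candidate).
row 8, column 7 = 8 (sole candidate).
row 1, column 3 = 5 (sole candidate).
row 1, column 6 = 3 (sole candidate).
row 1, column 7 = 7 (sole candidate).
row 3, column 6 = 9 (sole candidate).
row 7, column 6 = 6 (sole candidate).
row 1, column 5 = 2 (sole candidate).
row 1, column 8 = 1 (sole candidate).
row 3, column 5 = 7 (sole candidate).
row 4, column 6 = 4 (sole candidate).
row 7, column 1 = 9 (sole candidate).
row 7, column 4 = 7 (sole candidate).
row 7, column 5 = 5 (sole candidate).
row 7, column 8 = 3 (sole candidate).
row 9, column 1 = 6 (sole candidate).
row 9, column 4 = 9 (sole candidate).
row 9, column 7 = 4 (sole candidate).
row 9, column 9 = 7 (sole candidate).
row 3, column 7 = 3 (sole candidate).
row 3, column 8 = 2 (sole candidate).
row 3, column 9 = 4 (sole candidate).
row 4, column 4 = 6 (sole candidate).
row 4, column 7 = 9 (sole candidate).
row 4, column 8 = 8 (sole candidate).
row 6, column 4 = 2: row 6 has {1,4,5,6,8}; col 4 has {1,3,4,5,6,7,8,9}; box has {1,4,5,6,7,8} → only 2 remains.
row 6, column 8 = 7: row 6 has {1,2,4,5,6,8}; col 8 has {1,2,3,4,5,6,8,9}; box has {1,2,4,5,6,8,9} → only 7 remains.
row 6, column 9 = 3: row 6 has {1,2,4,5,6,7,8}; col 9 has {1,2,4,5,6,7,8,9}; box has {1,2,4,5,6,7,8,9} → only 3 remains.
row 7, column 3 = 4 (sole candidate).
row 9, column 3 = 3 (sole candidate).
row 4, column 5 = 3 (sole candidate).
row 6, column 5 = 9: row 6 has {1,2,3,4,5,6,7,8}; col 5 has {1,2,3,4,5,6,7,8}; box has {1,2,3,4,5,6,7,8} → only 9 remains.

846295173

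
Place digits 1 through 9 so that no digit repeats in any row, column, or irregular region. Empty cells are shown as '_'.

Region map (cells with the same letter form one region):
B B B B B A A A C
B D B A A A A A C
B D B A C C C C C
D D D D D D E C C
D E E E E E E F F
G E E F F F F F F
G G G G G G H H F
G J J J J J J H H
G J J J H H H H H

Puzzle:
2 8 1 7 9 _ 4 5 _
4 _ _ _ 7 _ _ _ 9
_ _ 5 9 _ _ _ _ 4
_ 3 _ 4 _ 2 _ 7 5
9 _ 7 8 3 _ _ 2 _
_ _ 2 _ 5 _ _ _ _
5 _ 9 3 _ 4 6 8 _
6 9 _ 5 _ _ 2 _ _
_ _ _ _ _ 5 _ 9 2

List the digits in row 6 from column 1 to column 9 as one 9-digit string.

R3C1 = 3: row 3 has {4,5,9}; col 1 has {2,4,5,6,9}; region has {1,2,4,5,7,8,9} → only 3 remains.
R2C3 = 6: row 2 has {4,7,9}; col 3 has {1,2,5,7,9}; region has {1,2,3,4,5,7,8,9} → only 6 remains.
R4C3 = 8: row 4 has {2,3,4,5,7}; col 3 has {1,2,5,6,7,9}; region has {2,3,4,9} → only 8 remains.
R4C1 = 1: row 4 has {2,3,4,5,7,8}; col 1 has {2,3,4,5,6,9}; region has {2,3,4,8,9} → only 1 remains.
R4C5 = 6: row 4 has {1,2,3,4,5,7,8}; col 5 has {3,5,7,9}; region has {1,2,3,4,8,9} → only 6 remains.
R4C7 = 9: row 4 has {1,2,3,4,5,6,7,8}; col 7 has {2,4,6}; region has {2,3,7,8} → only 9 remains.
R2C2 = 5: row 2 has {4,6,7,9}; col 2 has {3,8,9}; region has {1,2,3,4,6,8,9} → only 5 remains.
R3C2 = 7: row 3 has {3,4,5,9}; col 2 has {3,5,8,9}; region has {1,2,3,4,5,6,8,9} → only 7 remains.
R2C4 = 2: in row 2, 2 can only go here (every other open cell in that row sees a 2).
R3C5 = 2: in row 3, 2 can only go here (every other open cell in that row sees a 2).
R7C5 = 1: row 7 has {3,4,5,6,8,9}; col 5 has {2,3,5,6,7,9}; region has {3,4,5,6,9} → only 1 remains.
R7C9 = 7: row 7 has {1,3,4,5,6,8,9}; col 9 has {2,4,5,9}; region has {2,5} → only 7 remains.
R9C5 = 4: row 9 has {2,5,9}; col 5 has {1,2,3,5,6,7,9}; region has {2,5,6,8,9} → only 4 remains.
R7C2 = 2: row 7 has {1,3,4,5,6,7,8,9}; col 2 has {3,5,7,8,9}; region has {1,3,4,5,6,9} → only 2 remains.
R8C5 = 8: row 8 has {2,5,6,9}; col 5 has {1,2,3,4,5,6,7,9}; region has {2,5,9} → only 8 remains.
R9C3 = 3: row 9 has {2,4,5,9}; col 3 has {1,2,5,6,7,8,9}; region has {2,5,8,9} → only 3 remains.
R8C3 = 4: row 8 has {2,5,6,8,9}; col 3 has {1,2,3,5,6,7,8,9}; region has {2,3,5,8,9} → only 4 remains.
R5C2 = 4: in row 5, 4 can only go here (every other open cell in that row sees a 4).
R5C7 = 5: in row 5, 5 can only go here (every other open cell in that row sees a 5).
R6C8 = 4: in row 6, 4 can only go here (every other open cell in that row sees a 4).
R6C1 = 7: in row 6, 7 can only go here (every other open cell in that row sees a 7).
R6C6 = 9: in row 6, 9 can only go here (every other open cell in that row sees a 9).
R9C1 = 8: row 9 has {2,3,4,5,9}; col 1 has {1,2,3,4,5,6,7,9}; region has {1,2,3,4,5,6,7,9} → only 8 remains.
R8C6 = 7: in row 8, 7 can only go here (every other open cell in that row sees a 7).
R9C7 = 7: in row 9, 7 can only go here (every other open cell in that row sees a 7).
R3C8 = 6: in column 8, 6 can only go here (every other open cell in that column sees a 6).
R1C9 = 3: row 1 has {1,2,4,5,7,8,9}; col 9 has {2,4,5,7,9}; region has {2,4,5,6,7,9} → only 3 remains.
R8C9 = 1: row 8 has {2,4,5,6,7,8,9}; col 9 has {2,3,4,5,7,9}; region has {2,4,5,6,7,8,9} → only 1 remains.
R1C6 = 6: row 1 has {1,2,3,4,5,7,8,9}; col 6 has {2,4,5,7,9}; region has {2,4,5,7,9} → only 6 remains.
R5C6 = 1: row 5 has {2,3,4,5,7,8,9}; col 6 has {2,4,5,6,7,9}; region has {2,3,4,5,7,8,9} → only 1 remains.
R5C9 = 6: row 5 has {1,2,3,4,5,7,8,9}; col 9 has {1,2,3,4,5,7,9}; region has {2,4,5,7,9} → only 6 remains.
R6C2 = 6: row 6 has {2,4,5,7,9}; col 2 has {2,3,4,5,7,8,9}; region has {1,2,3,4,5,7,8,9} → only 6 remains.
R6C4 = 1: row 6 has {2,4,5,6,7,9}; col 4 has {2,3,4,5,7,8,9}; region has {2,4,5,6,7,9} → only 1 remains.
R6C9 = 8: row 6 has {1,2,4,5,6,7,9}; col 9 has {1,2,3,4,5,6,7,9}; region has {1,2,4,5,6,7,9} → only 8 remains.
R8C8 = 3: row 8 has {1,2,4,5,6,7,8,9}; col 8 has {2,4,5,6,7,8,9}; region has {1,2,4,5,6,7,8,9} → only 3 remains.
R9C2 = 1: row 9 has {2,3,4,5,7,8,9}; col 2 has {2,3,4,5,6,7,8,9}; region has {2,3,4,5,7,8,9} → only 1 remains.
R9C4 = 6: row 9 has {1,2,3,4,5,7,8,9}; col 4 has {1,2,3,4,5,7,8,9}; region has {1,2,3,4,5,7,8,9} → only 6 remains.
R2C8 = 1: row 2 has {2,4,5,6,7,9}; col 8 has {2,3,4,5,6,7,8,9}; region has {2,4,5,6,7,9} → only 1 remains.
R3C6 = 8: row 3 has {2,3,4,5,6,7,9}; col 6 has {1,2,4,5,6,7,9}; region has {2,3,4,5,6,7,9} → only 8 remains.
R3C7 = 1: row 3 has {2,3,4,5,6,7,8,9}; col 7 has {2,4,5,6,7,9}; region has {2,3,4,5,6,7,8,9} → only 1 remains.
R6C7 = 3: row 6 has {1,2,4,5,6,7,8,9}; col 7 has {1,2,4,5,6,7,9}; region has {1,2,4,5,6,7,8,9} → only 3 remains.

762159348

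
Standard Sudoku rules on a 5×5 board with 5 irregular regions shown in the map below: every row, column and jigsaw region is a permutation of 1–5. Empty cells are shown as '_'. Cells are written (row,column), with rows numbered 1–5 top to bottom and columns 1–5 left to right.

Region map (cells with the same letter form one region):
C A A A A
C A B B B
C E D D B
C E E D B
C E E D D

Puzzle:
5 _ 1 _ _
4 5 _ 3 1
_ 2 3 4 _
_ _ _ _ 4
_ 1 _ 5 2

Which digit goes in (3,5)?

(1,4) = 2: row 1 has {1,5}; col 4 has {3,4,5}; region has {1,5} → only 2 remains.
(1,5) = 3: row 1 has {1,2,5}; col 5 has {1,2,4}; region has {1,2,5} → only 3 remains.
(2,3) = 2: row 2 has {1,3,4,5}; col 3 has {1,3}; region has {1,3,4} → only 2 remains.
(3,1) = 1: row 3 has {2,3,4}; col 1 has {4,5}; region has {4,5} → only 1 remains.
(3,5) = 5: row 3 has {1,2,3,4}; col 5 has {1,2,3,4}; region has {1,2,3,4} → only 5 remains.

5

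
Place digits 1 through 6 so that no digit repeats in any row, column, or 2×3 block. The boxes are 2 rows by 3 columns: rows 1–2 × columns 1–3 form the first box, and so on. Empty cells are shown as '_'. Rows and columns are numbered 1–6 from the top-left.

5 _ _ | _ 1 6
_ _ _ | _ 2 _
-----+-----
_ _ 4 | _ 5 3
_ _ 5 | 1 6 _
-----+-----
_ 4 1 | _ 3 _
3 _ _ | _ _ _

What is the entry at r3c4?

2

r3c4 = 2: row 3 has {3,4,5}; col 4 has {1}; box has {1,3,5,6} → only 2 remains.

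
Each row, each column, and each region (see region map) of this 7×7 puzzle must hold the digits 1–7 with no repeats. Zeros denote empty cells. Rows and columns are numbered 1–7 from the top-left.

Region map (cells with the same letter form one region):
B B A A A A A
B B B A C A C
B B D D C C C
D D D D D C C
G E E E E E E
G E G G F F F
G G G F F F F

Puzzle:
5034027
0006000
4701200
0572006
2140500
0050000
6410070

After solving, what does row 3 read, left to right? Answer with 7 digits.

4761235

r1c2 = 6: row 1 has {2,3,4,5,7}; col 2 has {1,4,5,7}; region has {4,5,7} → only 6 remains.
r1c5 = 1: row 1 has {2,3,4,5,6,7}; col 5 has {2,5}; region has {2,3,4,6,7} → only 1 remains.
r2c3 = 2: row 2 has {6}; col 3 has {1,3,4,5,7}; region has {4,5,6,7} → only 2 remains.
r2c6 = 5: row 2 has {2,6}; col 6 has {2,7}; region has {1,2,3,4,6,7} → only 5 remains.
r3c3 = 6: row 3 has {1,2,4,7}; col 3 has {1,2,3,4,5,7}; region has {1,2,5,7} → only 6 remains.
r3c6 = 3: row 3 has {1,2,4,6,7}; col 6 has {2,5,7}; region has {2,6} → only 3 remains.
r3c7 = 5: row 3 has {1,2,3,4,6,7}; col 7 has {6,7}; region has {2,3,6} → only 5 remains.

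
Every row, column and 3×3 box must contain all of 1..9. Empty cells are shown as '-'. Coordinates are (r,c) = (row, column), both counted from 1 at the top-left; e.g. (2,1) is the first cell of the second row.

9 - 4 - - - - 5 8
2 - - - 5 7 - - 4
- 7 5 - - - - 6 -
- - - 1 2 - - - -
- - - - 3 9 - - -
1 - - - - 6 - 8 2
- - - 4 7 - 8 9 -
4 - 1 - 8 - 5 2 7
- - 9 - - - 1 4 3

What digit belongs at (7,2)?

(6,5) = 4 (sole candidate).
(7,9) = 6 (sole candidate).
(8,6) = 3 (sole candidate).
(9,5) = 6 (sole candidate).
(1,5) = 1 (sole candidate).
(1,6) = 2 (sole candidate).
(3,5) = 9 (sole candidate).
(3,9) = 1 (sole candidate).
(5,9) = 5 (sole candidate).
(8,2) = 6 (sole candidate).
(8,4) = 9 (sole candidate).
(9,6) = 5 (sole candidate).
(1,2) = 3 (sole candidate).
(1,4) = 6 (sole candidate).
(1,7) = 7 (sole candidate).
(2,8) = 3 (sole candidate).
(3,1) = 8 (sole candidate).
(3,4) = 3 (sole candidate).
(3,6) = 4 (sole candidate).
(3,7) = 2 (sole candidate).
(4,6) = 8 (sole candidate).
(4,8) = 7 (sole candidate).
(4,9) = 9 (sole candidate).
(5,4) = 7 (sole candidate).
(5,8) = 1 (sole candidate).
(6,4) = 5 (sole candidate).
(6,7) = 3 (sole candidate).
(7,6) = 1 (sole candidate).
(9,1) = 7 (sole candidate).
(9,4) = 2 (sole candidate).
(2,2) = 1 (sole candidate).
(2,3) = 6 (sole candidate).
(2,4) = 8 (sole candidate).
(2,7) = 9 (sole candidate).
(4,3) = 3 (sole candidate).
(5,1) = 6 (sole candidate).
(5,7) = 4 (sole candidate).
(6,2) = 9 (sole candidate).
(6,3) = 7 (sole candidate).
(7,3) = 2 (sole candidate).
(9,2) = 8 (sole candidate).
(4,1) = 5 (sole candidate).
(4,2) = 4 (sole candidate).
(4,7) = 6 (sole candidate).
(5,2) = 2 (sole candidate).
(5,3) = 8 (sole candidate).
(7,1) = 3 (sole candidate).
(7,2) = 5: row 7 has {1,2,3,4,6,7,8,9}; col 2 has {1,2,3,4,6,7,8,9}; box has {1,2,3,4,6,7,8,9} → only 5 remains.

5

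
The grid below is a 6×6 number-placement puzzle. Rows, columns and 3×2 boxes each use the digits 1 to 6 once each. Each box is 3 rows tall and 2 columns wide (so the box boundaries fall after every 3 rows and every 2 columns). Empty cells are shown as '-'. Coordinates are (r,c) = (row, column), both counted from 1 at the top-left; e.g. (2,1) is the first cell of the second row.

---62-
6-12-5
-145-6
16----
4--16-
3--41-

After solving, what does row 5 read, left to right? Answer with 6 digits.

(1,1) = 5: row 1 has {2,6}; col 1 has {1,3,4,6}; box has {1,6} → only 5 remains.
(1,3) = 3: row 1 has {2,5,6}; col 3 has {1,4}; box has {1,2,4,5,6} → only 3 remains.
(3,1) = 2: row 3 has {1,4,5,6}; col 1 has {1,3,4,5,6}; box has {1,5,6} → only 2 remains.
(3,5) = 3: row 3 has {1,2,4,5,6}; col 5 has {1,2,6}; box has {2,5,6} → only 3 remains.
(4,4) = 3: row 4 has {1,6}; col 4 has {1,2,4,5,6}; box has {1,4} → only 3 remains.
(6,6) = 2: row 6 has {1,3,4}; col 6 has {5,6}; box has {1,6} → only 2 remains.
(1,2) = 4: row 1 has {2,3,5,6}; col 2 has {1,6}; box has {1,2,5,6} → only 4 remains.
(1,6) = 1: row 1 has {2,3,4,5,6}; col 6 has {2,5,6}; box has {2,3,5,6} → only 1 remains.
(2,2) = 3: row 2 has {1,2,5,6}; col 2 has {1,4,6}; box has {1,2,4,5,6} → only 3 remains.
(2,5) = 4: row 2 has {1,2,3,5,6}; col 5 has {1,2,3,6}; box has {1,2,3,5,6} → only 4 remains.
(4,5) = 5: row 4 has {1,3,6}; col 5 has {1,2,3,4,6}; box has {1,2,6} → only 5 remains.
(4,6) = 4: row 4 has {1,3,5,6}; col 6 has {1,2,5,6}; box has {1,2,5,6} → only 4 remains.
(5,6) = 3: row 5 has {1,4,6}; col 6 has {1,2,4,5,6}; box has {1,2,4,5,6} → only 3 remains.
(6,2) = 5: row 6 has {1,2,3,4}; col 2 has {1,3,4,6}; box has {1,3,4,6} → only 5 remains.
(6,3) = 6: row 6 has {1,2,3,4,5}; col 3 has {1,3,4}; box has {1,3,4} → only 6 remains.
(4,3) = 2: row 4 has {1,3,4,5,6}; col 3 has {1,3,4,6}; box has {1,3,4,6} → only 2 remains.
(5,2) = 2: row 5 has {1,3,4,6}; col 2 has {1,3,4,5,6}; box has {1,3,4,5,6} → only 2 remains.
(5,3) = 5: row 5 has {1,2,3,4,6}; col 3 has {1,2,3,4,6}; box has {1,2,3,4,6} → only 5 remains.

425163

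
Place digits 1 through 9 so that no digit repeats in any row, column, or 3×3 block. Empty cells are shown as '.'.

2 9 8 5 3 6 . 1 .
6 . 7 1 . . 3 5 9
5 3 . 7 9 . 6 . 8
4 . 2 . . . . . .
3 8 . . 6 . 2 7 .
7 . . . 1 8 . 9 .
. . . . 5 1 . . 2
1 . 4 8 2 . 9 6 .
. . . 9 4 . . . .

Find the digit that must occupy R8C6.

R2C2 = 4: row 2 has {1,3,5,6,7,9}; col 2 has {3,8,9}; box has {2,3,5,6,7,8,9} → only 4 remains.
R2C5 = 8: row 2 has {1,3,4,5,6,7,9}; col 5 has {1,2,3,4,5,6,9}; box has {1,3,5,6,7,9} → only 8 remains.
R2C6 = 2: row 2 has {1,3,4,5,6,7,8,9}; col 6 has {1,6,8}; box has {1,3,5,6,7,8,9} → only 2 remains.
R3C3 = 1: row 3 has {3,5,6,7,8,9}; col 3 has {2,4,7,8}; box has {2,3,4,5,6,7,8,9} → only 1 remains.
R3C6 = 4: row 3 has {1,3,5,6,7,8,9}; col 6 has {1,2,6,8}; box has {1,2,3,5,6,7,8,9} → only 4 remains.
R3C8 = 2: row 3 has {1,3,4,5,6,7,8,9}; col 8 has {1,5,6,7,9}; box has {1,3,5,6,8,9} → only 2 remains.
R4C4 = 3: row 4 has {2,4}; col 4 has {1,5,7,8,9}; box has {1,6,8} → only 3 remains.
R4C5 = 7: row 4 has {2,3,4}; col 5 has {1,2,3,4,5,6,8,9}; box has {1,3,6,8} → only 7 remains.
R4C8 = 8: row 4 has {2,3,4,7}; col 8 has {1,2,5,6,7,9}; box has {2,7,9} → only 8 remains.
R5C4 = 4: row 5 has {2,3,6,7,8}; col 4 has {1,3,5,7,8,9}; box has {1,3,6,7,8} → only 4 remains.
R6C4 = 2: row 6 has {1,7,8,9}; col 4 has {1,3,4,5,7,8,9}; box has {1,3,4,6,7,8} → only 2 remains.
R7C4 = 6: row 7 has {1,2,5}; col 4 has {1,2,3,4,5,7,8,9}; box has {1,2,4,5,8,9} → only 6 remains.
R9C1 = 8: row 9 has {4,9}; col 1 has {1,2,3,4,5,6,7}; box has {1,4} → only 8 remains.
R9C8 = 3: row 9 has {4,8,9}; col 8 has {1,2,5,6,7,8,9}; box has {2,6,9} → only 3 remains.
R7C1 = 9: row 7 has {1,2,5,6}; col 1 has {1,2,3,4,5,6,7,8}; box has {1,4,8} → only 9 remains.
R7C2 = 7: row 7 has {1,2,5,6,9}; col 2 has {3,4,8,9}; box has {1,4,8,9} → only 7 remains.
R7C3 = 3: row 7 has {1,2,5,6,7,9}; col 3 has {1,2,4,7,8}; box has {1,4,7,8,9} → only 3 remains.
R7C8 = 4: row 7 has {1,2,3,5,6,7,9}; col 8 has {1,2,3,5,6,7,8,9}; box has {2,3,6,9} → only 4 remains.
R8C2 = 5: row 8 has {1,2,4,6,8,9}; col 2 has {3,4,7,8,9}; box has {1,3,4,7,8,9} → only 5 remains.
R8C9 = 7: row 8 has {1,2,4,5,6,8,9}; col 9 has {2,8,9}; box has {2,3,4,6,9} → only 7 remains.
R9C3 = 6: row 9 has {3,4,8,9}; col 3 has {1,2,3,4,7,8}; box has {1,3,4,5,7,8,9} → only 6 remains.
R9C6 = 7: row 9 has {3,4,6,8,9}; col 6 has {1,2,4,6,8}; box has {1,2,4,5,6,8,9} → only 7 remains.
R1C9 = 4: row 1 has {1,2,3,5,6,8,9}; col 9 has {2,7,8,9}; box has {1,2,3,5,6,8,9} → only 4 remains.
R6C2 = 6: row 6 has {1,2,7,8,9}; col 2 has {3,4,5,7,8,9}; box has {2,3,4,7,8} → only 6 remains.
R6C3 = 5: row 6 has {1,2,6,7,8,9}; col 3 has {1,2,3,4,6,7,8}; box has {2,3,4,6,7,8} → only 5 remains.
R6C7 = 4: row 6 has {1,2,5,6,7,8,9}; col 7 has {2,3,6,9}; box has {2,7,8,9} → only 4 remains.
R6C9 = 3: row 6 has {1,2,4,5,6,7,8,9}; col 9 has {2,4,7,8,9}; box has {2,4,7,8,9} → only 3 remains.
R7C7 = 8: row 7 has {1,2,3,4,5,6,7,9}; col 7 has {2,3,4,6,9}; box has {2,3,4,6,7,9} → only 8 remains.
R8C6 = 3: row 8 has {1,2,4,5,6,7,8,9}; col 6 has {1,2,4,6,7,8}; box has {1,2,4,5,6,7,8,9} → only 3 remains.

3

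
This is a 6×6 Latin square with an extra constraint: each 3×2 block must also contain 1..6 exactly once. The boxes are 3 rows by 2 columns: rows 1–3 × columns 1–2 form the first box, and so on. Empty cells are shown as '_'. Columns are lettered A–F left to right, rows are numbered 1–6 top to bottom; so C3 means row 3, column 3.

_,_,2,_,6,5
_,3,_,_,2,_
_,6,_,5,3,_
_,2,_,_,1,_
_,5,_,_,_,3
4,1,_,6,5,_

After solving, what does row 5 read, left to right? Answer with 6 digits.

A1 = 1: row 1 has {2,5,6}; col 1 has {4}; box has {3,6} → only 1 remains.
B1 = 4: row 1 has {1,2,5,6}; col 2 has {1,2,3,5,6}; box has {1,3,6} → only 4 remains.
D1 = 3: row 1 has {1,2,4,5,6}; col 4 has {5,6}; box has {2,5} → only 3 remains.
A2 = 5: row 2 has {2,3}; col 1 has {1,4}; box has {1,3,4,6} → only 5 remains.
A3 = 2: row 3 has {3,5,6}; col 1 has {1,4,5}; box has {1,3,4,5,6} → only 2 remains.
D4 = 4: row 4 has {1,2}; col 4 has {3,5,6}; box has {6} → only 4 remains.
F4 = 6: row 4 has {1,2,4}; col 6 has {3,5}; box has {1,3,5} → only 6 remains.
A5 = 6: row 5 has {3,5}; col 1 has {1,2,4,5}; box has {1,2,4,5} → only 6 remains.
C5 = 1: row 5 has {3,5,6}; col 3 has {2}; box has {4,6} → only 1 remains.
D5 = 2: row 5 has {1,3,5,6}; col 4 has {3,4,5,6}; box has {1,4,6} → only 2 remains.
E5 = 4: row 5 has {1,2,3,5,6}; col 5 has {1,2,3,5,6}; box has {1,3,5,6} → only 4 remains.

651243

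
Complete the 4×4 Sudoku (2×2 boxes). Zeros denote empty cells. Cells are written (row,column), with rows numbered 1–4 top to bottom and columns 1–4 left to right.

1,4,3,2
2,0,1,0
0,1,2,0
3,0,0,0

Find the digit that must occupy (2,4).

4

(2,2) = 3: row 2 has {1,2}; col 2 has {1,4}; box has {1,2,4} → only 3 remains.
(2,4) = 4: row 2 has {1,2,3}; col 4 has {2}; box has {1,2,3} → only 4 remains.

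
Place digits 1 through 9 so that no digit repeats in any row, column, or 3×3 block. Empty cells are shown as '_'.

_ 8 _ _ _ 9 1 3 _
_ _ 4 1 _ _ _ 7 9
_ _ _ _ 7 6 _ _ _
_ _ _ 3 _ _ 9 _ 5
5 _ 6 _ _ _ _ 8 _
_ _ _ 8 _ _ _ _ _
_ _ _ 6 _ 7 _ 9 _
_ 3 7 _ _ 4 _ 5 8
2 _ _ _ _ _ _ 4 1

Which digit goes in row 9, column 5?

5

row 3, column 8 = 2: row 3 has {6,7}; col 8 has {3,4,5,7,8,9}; box has {1,3,7,9} → only 2 remains.
row 3, column 9 = 4: row 3 has {2,6,7}; col 9 has {1,5,8,9}; box has {1,2,3,7,9} → only 4 remains.
row 1, column 9 = 6: row 1 has {1,3,8,9}; col 9 has {1,4,5,8,9}; box has {1,2,3,4,7,9} → only 6 remains.
row 3, column 4 = 5: row 3 has {2,4,6,7}; col 4 has {1,3,6,8}; box has {1,6,7,9} → only 5 remains.
row 3, column 7 = 8: row 3 has {2,4,5,6,7}; col 7 has {1,9}; box has {1,2,3,4,6,7,9} → only 8 remains.
row 9, column 4 = 9: row 9 has {1,2,4}; col 4 has {1,3,5,6,8}; box has {4,6,7} → only 9 remains.
row 1, column 1 = 7: row 1 has {1,3,6,8,9}; col 1 has {2,5}; box has {4,8} → only 7 remains.
row 2, column 7 = 5: row 2 has {1,4,7,9}; col 7 has {1,8,9}; box has {1,2,3,4,6,7,8,9} → only 5 remains.
row 8, column 4 = 2: row 8 has {3,4,5,7,8}; col 4 has {1,3,5,6,8,9}; box has {4,6,7,9} → only 2 remains.
row 8, column 5 = 1: row 8 has {2,3,4,5,7,8}; col 5 has {7}; box has {2,4,6,7,9} → only 1 remains.
row 8, column 7 = 6: row 8 has {1,2,3,4,5,7,8}; col 7 has {1,5,8,9}; box has {1,4,5,8,9} → only 6 remains.
row 1, column 4 = 4: row 1 has {1,3,6,7,8,9}; col 4 has {1,2,3,5,6,8,9}; box has {1,5,6,7,9} → only 4 remains.
row 1, column 5 = 2: row 1 has {1,3,4,6,7,8,9}; col 5 has {1,7}; box has {1,4,5,6,7,9} → only 2 remains.
row 5, column 4 = 7: row 5 has {5,6,8}; col 4 has {1,2,3,4,5,6,8,9}; box has {3,8} → only 7 remains.
row 8, column 1 = 9: row 8 has {1,2,3,4,5,6,7,8}; col 1 has {2,5,7}; box has {2,3,7} → only 9 remains.
row 1, column 3 = 5: row 1 has {1,2,3,4,6,7,8,9}; col 3 has {4,6,7}; box has {4,7,8} → only 5 remains.
row 9, column 3 = 8: row 9 has {1,2,4,9}; col 3 has {4,5,6,7}; box has {2,3,7,9} → only 8 remains.
row 7, column 3 = 1: row 7 has {6,7,9}; col 3 has {4,5,6,7,8}; box has {2,3,7,8,9} → only 1 remains.
row 4, column 3 = 2: row 4 has {3,5,9}; col 3 has {1,4,5,6,7,8}; box has {5,6} → only 2 remains.
row 4, column 6 = 1: row 4 has {2,3,5,9}; col 6 has {4,6,7,9}; box has {3,7,8} → only 1 remains.
row 4, column 8 = 6: row 4 has {1,2,3,5,9}; col 8 has {2,3,4,5,7,8,9}; box has {5,8,9} → only 6 remains.
row 5, column 6 = 2: row 5 has {5,6,7,8}; col 6 has {1,4,6,7,9}; box has {1,3,7,8} → only 2 remains.
row 5, column 9 = 3: row 5 has {2,5,6,7,8}; col 9 has {1,4,5,6,8,9}; box has {5,6,8,9} → only 3 remains.
row 6, column 6 = 5: row 6 has {8}; col 6 has {1,2,4,6,7,9}; box has {1,2,3,7,8} → only 5 remains.
row 6, column 8 = 1: row 6 has {5,8}; col 8 has {2,3,4,5,6,7,8,9}; box has {3,5,6,8,9} → only 1 remains.
row 7, column 1 = 4: row 7 has {1,6,7,9}; col 1 has {2,5,7,9}; box has {1,2,3,7,8,9} → only 4 remains.
row 7, column 2 = 5: row 7 has {1,4,6,7,9}; col 2 has {3,8}; box has {1,2,3,4,7,8,9} → only 5 remains.
row 7, column 9 = 2: row 7 has {1,4,5,6,7,9}; col 9 has {1,3,4,5,6,8,9}; box has {1,4,5,6,8,9} → only 2 remains.
row 9, column 2 = 6: row 9 has {1,2,4,8,9}; col 2 has {3,5,8}; box has {1,2,3,4,5,7,8,9} → only 6 remains.
row 9, column 6 = 3: row 9 has {1,2,4,6,8,9}; col 6 has {1,2,4,5,6,7,9}; box has {1,2,4,6,7,9} → only 3 remains.
row 9, column 7 = 7: row 9 has {1,2,3,4,6,8,9}; col 7 has {1,5,6,8,9}; box has {1,2,4,5,6,8,9} → only 7 remains.
row 2, column 2 = 2: row 2 has {1,4,5,7,9}; col 2 has {3,5,6,8}; box has {4,5,7,8} → only 2 remains.
row 2, column 6 = 8: row 2 has {1,2,4,5,7,9}; col 6 has {1,2,3,4,5,6,7,9}; box has {1,2,4,5,6,7,9} → only 8 remains.
row 4, column 1 = 8: row 4 has {1,2,3,5,6,9}; col 1 has {2,4,5,7,9}; box has {2,5,6} → only 8 remains.
row 4, column 5 = 4: row 4 has {1,2,3,5,6,8,9}; col 5 has {1,2,7}; box has {1,2,3,5,7,8} → only 4 remains.
row 5, column 5 = 9: row 5 has {2,3,5,6,7,8}; col 5 has {1,2,4,7}; box has {1,2,3,4,5,7,8} → only 9 remains.
row 5, column 7 = 4: row 5 has {2,3,5,6,7,8,9}; col 7 has {1,5,6,7,8,9}; box has {1,3,5,6,8,9} → only 4 remains.
row 6, column 1 = 3: row 6 has {1,5,8}; col 1 has {2,4,5,7,8,9}; box has {2,5,6,8} → only 3 remains.
row 6, column 3 = 9: row 6 has {1,3,5,8}; col 3 has {1,2,4,5,6,7,8}; box has {2,3,5,6,8} → only 9 remains.
row 6, column 5 = 6: row 6 has {1,3,5,8,9}; col 5 has {1,2,4,7,9}; box has {1,2,3,4,5,7,8,9} → only 6 remains.
row 6, column 7 = 2: row 6 has {1,3,5,6,8,9}; col 7 has {1,4,5,6,7,8,9}; box has {1,3,4,5,6,8,9} → only 2 remains.
row 6, column 9 = 7: row 6 has {1,2,3,5,6,8,9}; col 9 has {1,2,3,4,5,6,8,9}; box has {1,2,3,4,5,6,8,9} → only 7 remains.
row 7, column 5 = 8: row 7 has {1,2,4,5,6,7,9}; col 5 has {1,2,4,6,7,9}; box has {1,2,3,4,6,7,9} → only 8 remains.
row 7, column 7 = 3: row 7 has {1,2,4,5,6,7,8,9}; col 7 has {1,2,4,5,6,7,8,9}; box has {1,2,4,5,6,7,8,9} → only 3 remains.
row 9, column 5 = 5: row 9 has {1,2,3,4,6,7,8,9}; col 5 has {1,2,4,6,7,8,9}; box has {1,2,3,4,6,7,8,9} → only 5 remains.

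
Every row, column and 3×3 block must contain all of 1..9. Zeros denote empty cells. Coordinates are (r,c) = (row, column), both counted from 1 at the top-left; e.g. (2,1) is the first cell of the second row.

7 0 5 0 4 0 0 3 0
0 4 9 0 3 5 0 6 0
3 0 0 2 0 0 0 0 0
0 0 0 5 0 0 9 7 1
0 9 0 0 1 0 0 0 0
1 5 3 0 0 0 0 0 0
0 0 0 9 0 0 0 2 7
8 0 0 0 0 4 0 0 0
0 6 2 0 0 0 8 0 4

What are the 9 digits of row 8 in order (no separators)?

871624593

(2,1) = 2: row 2 has {3,4,5,6,9}; col 1 has {1,3,7,8}; box has {3,4,5,7,9} → only 2 remains.
(2,9) = 8: row 2 has {2,3,4,5,6,9}; col 9 has {1,4,7}; box has {3,6} → only 8 remains.
(4,6) = 3: in row 4, 3 can only go here (every other open cell in that row sees a 3).
(8,5) = 2: in row 8, 2 can only go here (every other open cell in that row sees a 2).
(4,2) = 2: in row 4, 2 can only go here (every other open cell in that row sees a 2).
(9,4) = 3: in row 9, 3 can only go here (every other open cell in that row sees a 3).
(9,1) = 9: in column 1, 9 can only go here (every other open cell in that column sees a 9).
(7,1) = 5: in column 1, 5 can only go here (every other open cell in that column sees a 5).
(7,3) = 4: in row 7, 4 can only go here (every other open cell in that row sees a 4).
(4,1) = 4: in row 4, 4 can only go here (every other open cell in that row sees a 4).
(5,1) = 6: row 5 has {1,9}; col 1 has {1,2,3,4,5,7,8,9}; box has {1,2,3,4,5,9} → only 6 remains.
(4,3) = 8: row 4 has {1,2,3,4,5,7,9}; col 3 has {2,3,4,5,9}; box has {1,2,3,4,5,6,9} → only 8 remains.
(4,5) = 6: row 4 has {1,2,3,4,5,7,8,9}; col 5 has {1,2,3,4}; box has {1,3,5} → only 6 remains.
(5,3) = 7: row 5 has {1,6,9}; col 3 has {2,3,4,5,8,9}; box has {1,2,3,4,5,6,8,9} → only 7 remains.
(7,5) = 8: row 7 has {2,4,5,7,9}; col 5 has {1,2,3,4,6}; box has {2,3,4,9} → only 8 remains.
(8,3) = 1: row 8 has {2,4,8}; col 3 has {2,3,4,5,7,8,9}; box has {2,4,5,6,8,9} → only 1 remains.
(3,3) = 6: row 3 has {2,3}; col 3 has {1,2,3,4,5,7,8,9}; box has {2,3,4,5,7,9} → only 6 remains.
(7,2) = 3: row 7 has {2,4,5,7,8,9}; col 2 has {2,4,5,6,9}; box has {1,2,4,5,6,8,9} → only 3 remains.
(8,2) = 7: row 8 has {1,2,4,8}; col 2 has {2,3,4,5,6,9}; box has {1,2,3,4,5,6,8,9} → only 7 remains.
(8,4) = 6: row 8 has {1,2,4,7,8}; col 4 has {2,3,5,9}; box has {2,3,4,8,9} → only 6 remains.
(7,6) = 1: row 7 has {2,3,4,5,7,8,9}; col 6 has {3,4,5}; box has {2,3,4,6,8,9} → only 1 remains.
(7,7) = 6: row 7 has {1,2,3,4,5,7,8,9}; col 7 has {8,9}; box has {2,4,7,8} → only 6 remains.
(9,6) = 7: row 9 has {2,3,4,6,8,9}; col 6 has {1,3,4,5}; box has {1,2,3,4,6,8,9} → only 7 remains.
(9,5) = 5: row 9 has {2,3,4,6,7,8,9}; col 5 has {1,2,3,4,6,8}; box has {1,2,3,4,6,7,8,9} → only 5 remains.
(9,8) = 1: row 9 has {2,3,4,5,6,7,8,9}; col 8 has {2,3,6,7}; box has {2,4,6,7,8} → only 1 remains.
(1,6) = 6: in row 1, 6 can only go here (every other open cell in that row sees a 6).
(1,9) = 9: in row 1, 9 can only go here (every other open cell in that row sees a 9).
(3,9) = 5: row 3 has {2,3,6}; col 9 has {1,4,7,8,9}; box has {3,6,8,9} → only 5 remains.
(8,9) = 3: row 8 has {1,2,4,6,7,8}; col 9 has {1,4,5,7,8,9}; box has {1,2,4,6,7,8} → only 3 remains.
(3,8) = 4: row 3 has {2,3,5,6}; col 8 has {1,2,3,6,7}; box has {3,5,6,8,9} → only 4 remains.
(5,9) = 2: row 5 has {1,6,7,9}; col 9 has {1,3,4,5,7,8,9}; box has {1,7,9} → only 2 remains.
(6,7) = 4: row 6 has {1,3,5}; col 7 has {6,8,9}; box has {1,2,7,9} → only 4 remains.
(6,8) = 8: row 6 has {1,3,4,5}; col 8 has {1,2,3,4,6,7}; box has {1,2,4,7,9} → only 8 remains.
(6,9) = 6: row 6 has {1,3,4,5,8}; col 9 has {1,2,3,4,5,7,8,9}; box has {1,2,4,7,8,9} → only 6 remains.
(8,7) = 5: row 8 has {1,2,3,4,6,7,8}; col 7 has {4,6,8,9}; box has {1,2,3,4,6,7,8} → only 5 remains.
(8,8) = 9: row 8 has {1,2,3,4,5,6,7,8}; col 8 has {1,2,3,4,6,7,8}; box has {1,2,3,4,5,6,7,8} → only 9 remains.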